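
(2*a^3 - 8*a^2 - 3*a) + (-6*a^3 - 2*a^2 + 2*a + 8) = -4*a^3 - 10*a^2 - a + 8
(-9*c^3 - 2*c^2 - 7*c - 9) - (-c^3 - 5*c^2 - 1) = -8*c^3 + 3*c^2 - 7*c - 8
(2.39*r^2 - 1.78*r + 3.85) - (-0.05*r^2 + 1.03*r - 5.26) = 2.44*r^2 - 2.81*r + 9.11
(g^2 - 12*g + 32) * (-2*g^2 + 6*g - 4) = -2*g^4 + 30*g^3 - 140*g^2 + 240*g - 128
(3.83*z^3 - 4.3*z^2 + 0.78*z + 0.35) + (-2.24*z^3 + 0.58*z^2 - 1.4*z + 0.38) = 1.59*z^3 - 3.72*z^2 - 0.62*z + 0.73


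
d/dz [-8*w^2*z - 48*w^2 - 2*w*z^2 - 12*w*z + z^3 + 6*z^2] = -8*w^2 - 4*w*z - 12*w + 3*z^2 + 12*z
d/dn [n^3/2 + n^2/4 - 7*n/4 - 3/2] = 3*n^2/2 + n/2 - 7/4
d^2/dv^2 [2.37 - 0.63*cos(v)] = 0.63*cos(v)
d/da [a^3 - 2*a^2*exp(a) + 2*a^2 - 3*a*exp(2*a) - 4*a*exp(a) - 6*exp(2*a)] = -2*a^2*exp(a) + 3*a^2 - 6*a*exp(2*a) - 8*a*exp(a) + 4*a - 15*exp(2*a) - 4*exp(a)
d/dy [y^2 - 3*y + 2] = 2*y - 3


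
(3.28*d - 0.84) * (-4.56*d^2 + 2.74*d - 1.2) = -14.9568*d^3 + 12.8176*d^2 - 6.2376*d + 1.008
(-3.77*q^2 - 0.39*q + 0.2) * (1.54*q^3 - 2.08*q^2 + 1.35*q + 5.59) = -5.8058*q^5 + 7.241*q^4 - 3.9703*q^3 - 22.0168*q^2 - 1.9101*q + 1.118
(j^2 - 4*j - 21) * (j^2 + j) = j^4 - 3*j^3 - 25*j^2 - 21*j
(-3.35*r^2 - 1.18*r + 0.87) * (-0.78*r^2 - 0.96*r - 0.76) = 2.613*r^4 + 4.1364*r^3 + 3.0002*r^2 + 0.0616*r - 0.6612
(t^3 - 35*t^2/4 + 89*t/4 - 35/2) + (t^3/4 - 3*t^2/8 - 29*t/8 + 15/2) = 5*t^3/4 - 73*t^2/8 + 149*t/8 - 10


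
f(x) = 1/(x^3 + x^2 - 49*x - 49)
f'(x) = (-3*x^2 - 2*x + 49)/(x^3 + x^2 - 49*x - 49)^2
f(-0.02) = -0.02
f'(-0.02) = 0.02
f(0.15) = -0.02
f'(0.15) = 0.02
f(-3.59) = 0.01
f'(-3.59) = 0.00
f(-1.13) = 0.16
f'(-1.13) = 1.23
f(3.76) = -0.01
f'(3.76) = -0.00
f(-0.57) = -0.05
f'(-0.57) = 0.11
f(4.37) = -0.01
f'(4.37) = -0.00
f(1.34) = -0.01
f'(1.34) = 0.00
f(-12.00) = 0.00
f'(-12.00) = 0.00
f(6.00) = -0.01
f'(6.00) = -0.00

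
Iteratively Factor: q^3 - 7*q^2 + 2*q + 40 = (q + 2)*(q^2 - 9*q + 20) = (q - 5)*(q + 2)*(q - 4)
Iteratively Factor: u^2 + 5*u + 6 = (u + 2)*(u + 3)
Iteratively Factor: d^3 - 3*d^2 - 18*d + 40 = (d - 2)*(d^2 - d - 20) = (d - 5)*(d - 2)*(d + 4)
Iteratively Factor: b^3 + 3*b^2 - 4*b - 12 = (b - 2)*(b^2 + 5*b + 6) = (b - 2)*(b + 2)*(b + 3)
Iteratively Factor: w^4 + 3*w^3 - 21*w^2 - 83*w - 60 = (w + 4)*(w^3 - w^2 - 17*w - 15) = (w - 5)*(w + 4)*(w^2 + 4*w + 3) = (w - 5)*(w + 1)*(w + 4)*(w + 3)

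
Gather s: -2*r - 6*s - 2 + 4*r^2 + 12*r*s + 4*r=4*r^2 + 2*r + s*(12*r - 6) - 2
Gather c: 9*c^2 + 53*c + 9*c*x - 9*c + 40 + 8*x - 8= 9*c^2 + c*(9*x + 44) + 8*x + 32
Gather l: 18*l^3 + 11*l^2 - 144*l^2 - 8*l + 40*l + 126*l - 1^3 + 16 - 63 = 18*l^3 - 133*l^2 + 158*l - 48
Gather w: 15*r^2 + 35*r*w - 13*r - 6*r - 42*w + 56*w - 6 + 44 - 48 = 15*r^2 - 19*r + w*(35*r + 14) - 10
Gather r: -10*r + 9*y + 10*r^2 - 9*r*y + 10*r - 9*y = 10*r^2 - 9*r*y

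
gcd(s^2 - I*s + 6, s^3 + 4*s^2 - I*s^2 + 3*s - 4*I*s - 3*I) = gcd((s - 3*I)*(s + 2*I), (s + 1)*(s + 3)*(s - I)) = 1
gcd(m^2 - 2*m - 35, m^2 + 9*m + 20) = m + 5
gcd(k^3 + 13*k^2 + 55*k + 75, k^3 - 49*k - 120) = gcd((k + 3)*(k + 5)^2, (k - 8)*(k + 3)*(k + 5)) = k^2 + 8*k + 15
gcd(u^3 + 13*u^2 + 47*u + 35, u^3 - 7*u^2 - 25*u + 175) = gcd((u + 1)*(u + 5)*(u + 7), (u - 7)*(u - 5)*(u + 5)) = u + 5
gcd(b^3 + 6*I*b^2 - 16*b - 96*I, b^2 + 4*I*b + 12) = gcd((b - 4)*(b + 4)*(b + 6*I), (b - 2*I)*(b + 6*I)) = b + 6*I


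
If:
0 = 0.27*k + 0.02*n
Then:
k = -0.0740740740740741*n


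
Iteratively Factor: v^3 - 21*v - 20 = (v - 5)*(v^2 + 5*v + 4) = (v - 5)*(v + 4)*(v + 1)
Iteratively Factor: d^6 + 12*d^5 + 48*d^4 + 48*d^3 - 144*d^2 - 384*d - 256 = (d + 2)*(d^5 + 10*d^4 + 28*d^3 - 8*d^2 - 128*d - 128) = (d + 2)^2*(d^4 + 8*d^3 + 12*d^2 - 32*d - 64) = (d - 2)*(d + 2)^2*(d^3 + 10*d^2 + 32*d + 32) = (d - 2)*(d + 2)^2*(d + 4)*(d^2 + 6*d + 8) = (d - 2)*(d + 2)^3*(d + 4)*(d + 4)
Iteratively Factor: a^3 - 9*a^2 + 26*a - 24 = (a - 3)*(a^2 - 6*a + 8) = (a - 4)*(a - 3)*(a - 2)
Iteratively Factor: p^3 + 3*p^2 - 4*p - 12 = (p + 3)*(p^2 - 4) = (p + 2)*(p + 3)*(p - 2)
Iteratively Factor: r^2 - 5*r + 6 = (r - 3)*(r - 2)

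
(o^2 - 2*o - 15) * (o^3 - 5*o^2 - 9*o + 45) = o^5 - 7*o^4 - 14*o^3 + 138*o^2 + 45*o - 675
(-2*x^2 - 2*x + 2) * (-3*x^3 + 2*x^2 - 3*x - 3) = 6*x^5 + 2*x^4 - 4*x^3 + 16*x^2 - 6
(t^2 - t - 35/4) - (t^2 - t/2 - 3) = -t/2 - 23/4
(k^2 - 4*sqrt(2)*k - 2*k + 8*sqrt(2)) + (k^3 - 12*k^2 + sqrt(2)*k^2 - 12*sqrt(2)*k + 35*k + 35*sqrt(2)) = k^3 - 11*k^2 + sqrt(2)*k^2 - 16*sqrt(2)*k + 33*k + 43*sqrt(2)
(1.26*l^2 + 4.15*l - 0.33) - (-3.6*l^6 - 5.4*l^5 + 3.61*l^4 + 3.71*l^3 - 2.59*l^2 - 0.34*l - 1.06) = 3.6*l^6 + 5.4*l^5 - 3.61*l^4 - 3.71*l^3 + 3.85*l^2 + 4.49*l + 0.73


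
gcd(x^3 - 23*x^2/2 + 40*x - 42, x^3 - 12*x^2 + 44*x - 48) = x^2 - 8*x + 12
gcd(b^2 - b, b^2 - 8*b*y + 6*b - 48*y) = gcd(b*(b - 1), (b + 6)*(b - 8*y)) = 1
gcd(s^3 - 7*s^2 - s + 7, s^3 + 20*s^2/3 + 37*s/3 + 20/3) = s + 1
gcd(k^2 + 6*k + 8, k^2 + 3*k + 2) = k + 2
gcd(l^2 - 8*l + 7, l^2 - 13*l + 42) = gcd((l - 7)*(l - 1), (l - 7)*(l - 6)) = l - 7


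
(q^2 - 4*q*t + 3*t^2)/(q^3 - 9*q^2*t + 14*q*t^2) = (q^2 - 4*q*t + 3*t^2)/(q*(q^2 - 9*q*t + 14*t^2))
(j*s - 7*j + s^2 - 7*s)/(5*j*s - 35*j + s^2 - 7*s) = (j + s)/(5*j + s)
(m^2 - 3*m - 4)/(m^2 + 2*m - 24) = (m + 1)/(m + 6)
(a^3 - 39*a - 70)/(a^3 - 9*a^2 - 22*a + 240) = (a^2 - 5*a - 14)/(a^2 - 14*a + 48)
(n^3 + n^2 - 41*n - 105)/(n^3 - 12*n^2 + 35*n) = (n^2 + 8*n + 15)/(n*(n - 5))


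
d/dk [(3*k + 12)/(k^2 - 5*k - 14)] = 3*(-k^2 - 8*k + 6)/(k^4 - 10*k^3 - 3*k^2 + 140*k + 196)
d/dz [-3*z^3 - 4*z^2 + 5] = z*(-9*z - 8)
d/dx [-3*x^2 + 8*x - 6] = 8 - 6*x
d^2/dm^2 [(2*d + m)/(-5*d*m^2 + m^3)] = 2*(-150*d^3 + 55*d^2*m + 3*d*m^2 - 3*m^3)/(m^4*(125*d^3 - 75*d^2*m + 15*d*m^2 - m^3))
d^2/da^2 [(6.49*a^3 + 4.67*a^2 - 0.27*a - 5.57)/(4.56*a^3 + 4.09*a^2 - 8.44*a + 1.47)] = (9.09494701772928e-13*a^7 - 47.8699679999991*a^6 + 1464.974784*a^5 - 863.714159999998*a^4 - 961.209156000001*a^3 + 97.2953159999997*a^2 + 1471.551348*a - 713.082148)/(94.818816*a^9 + 255.137472*a^8 - 297.653544*a^7 - 784.338551*a^6 + 715.416684*a^5 + 608.357145*a^4 - 876.113344*a^3 + 340.654419*a^2 - 54.713988*a + 3.176523)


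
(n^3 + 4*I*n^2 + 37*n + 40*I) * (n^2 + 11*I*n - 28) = n^5 + 15*I*n^4 - 35*n^3 + 335*I*n^2 - 1476*n - 1120*I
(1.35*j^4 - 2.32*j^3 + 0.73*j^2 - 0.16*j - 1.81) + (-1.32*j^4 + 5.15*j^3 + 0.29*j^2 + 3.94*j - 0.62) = 0.03*j^4 + 2.83*j^3 + 1.02*j^2 + 3.78*j - 2.43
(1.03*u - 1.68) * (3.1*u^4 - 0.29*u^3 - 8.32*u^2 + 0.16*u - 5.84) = 3.193*u^5 - 5.5067*u^4 - 8.0824*u^3 + 14.1424*u^2 - 6.284*u + 9.8112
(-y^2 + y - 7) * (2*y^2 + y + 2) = -2*y^4 + y^3 - 15*y^2 - 5*y - 14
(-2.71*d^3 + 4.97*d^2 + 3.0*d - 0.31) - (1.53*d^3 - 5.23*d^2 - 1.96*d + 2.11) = -4.24*d^3 + 10.2*d^2 + 4.96*d - 2.42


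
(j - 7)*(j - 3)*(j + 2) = j^3 - 8*j^2 + j + 42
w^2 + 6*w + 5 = (w + 1)*(w + 5)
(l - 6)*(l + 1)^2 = l^3 - 4*l^2 - 11*l - 6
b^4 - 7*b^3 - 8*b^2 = b^2*(b - 8)*(b + 1)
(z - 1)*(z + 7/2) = z^2 + 5*z/2 - 7/2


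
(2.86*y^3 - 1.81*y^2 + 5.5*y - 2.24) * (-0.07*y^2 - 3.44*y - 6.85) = -0.2002*y^5 - 9.7117*y^4 - 13.7496*y^3 - 6.3647*y^2 - 29.9694*y + 15.344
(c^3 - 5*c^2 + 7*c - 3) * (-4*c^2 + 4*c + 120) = -4*c^5 + 24*c^4 + 72*c^3 - 560*c^2 + 828*c - 360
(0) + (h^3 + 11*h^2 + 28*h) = h^3 + 11*h^2 + 28*h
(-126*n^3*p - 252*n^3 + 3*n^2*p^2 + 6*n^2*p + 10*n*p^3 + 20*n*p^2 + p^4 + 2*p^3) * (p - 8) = -126*n^3*p^2 + 756*n^3*p + 2016*n^3 + 3*n^2*p^3 - 18*n^2*p^2 - 48*n^2*p + 10*n*p^4 - 60*n*p^3 - 160*n*p^2 + p^5 - 6*p^4 - 16*p^3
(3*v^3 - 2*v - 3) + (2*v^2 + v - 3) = 3*v^3 + 2*v^2 - v - 6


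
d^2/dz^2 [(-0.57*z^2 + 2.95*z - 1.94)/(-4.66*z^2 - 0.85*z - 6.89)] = (-132.63758*z^3 + 142.962276*z^2 + 614.40702*z - 33.101868)/(101.194696*z^6 + 55.37478*z^5 + 458.962002*z^4 + 164.361865*z^3 + 678.594033*z^2 + 121.053855*z + 327.082769)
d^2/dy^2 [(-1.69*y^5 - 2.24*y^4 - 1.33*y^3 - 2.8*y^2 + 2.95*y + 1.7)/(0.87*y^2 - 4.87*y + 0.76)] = (-7.674966*y^7 + 111.174864*y^6 - 444.1485*y^5 - 139.990824*y^4 + 32.539036*y^3 + 32.838228*y^2 - 59.528868*y + 96.9919)/(0.658503*y^6 - 11.058309*y^5 + 63.626841*y^4 - 134.821567*y^3 + 55.582068*y^2 - 8.438736*y + 0.438976)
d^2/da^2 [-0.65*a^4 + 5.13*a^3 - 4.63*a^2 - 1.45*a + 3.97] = -7.8*a^2 + 30.78*a - 9.26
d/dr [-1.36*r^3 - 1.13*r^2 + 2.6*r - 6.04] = -4.08*r^2 - 2.26*r + 2.6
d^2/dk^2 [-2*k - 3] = 0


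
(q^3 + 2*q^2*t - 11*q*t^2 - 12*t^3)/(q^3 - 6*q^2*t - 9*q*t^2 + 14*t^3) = (q^3 + 2*q^2*t - 11*q*t^2 - 12*t^3)/(q^3 - 6*q^2*t - 9*q*t^2 + 14*t^3)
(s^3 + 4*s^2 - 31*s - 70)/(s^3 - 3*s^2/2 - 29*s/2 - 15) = 2*(s + 7)/(2*s + 3)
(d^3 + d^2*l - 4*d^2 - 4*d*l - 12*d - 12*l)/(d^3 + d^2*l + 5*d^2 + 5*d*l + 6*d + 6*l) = (d - 6)/(d + 3)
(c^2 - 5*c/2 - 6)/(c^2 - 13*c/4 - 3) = 2*(2*c + 3)/(4*c + 3)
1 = 1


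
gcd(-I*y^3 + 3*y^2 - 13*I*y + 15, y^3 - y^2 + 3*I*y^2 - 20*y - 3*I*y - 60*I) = 1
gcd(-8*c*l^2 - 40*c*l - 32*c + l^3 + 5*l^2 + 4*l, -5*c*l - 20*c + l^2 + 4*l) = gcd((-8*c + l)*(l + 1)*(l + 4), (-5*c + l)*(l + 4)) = l + 4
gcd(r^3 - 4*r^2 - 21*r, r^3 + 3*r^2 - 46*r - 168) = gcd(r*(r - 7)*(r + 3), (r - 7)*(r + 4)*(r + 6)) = r - 7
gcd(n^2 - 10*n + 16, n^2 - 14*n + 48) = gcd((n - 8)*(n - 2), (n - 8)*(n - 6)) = n - 8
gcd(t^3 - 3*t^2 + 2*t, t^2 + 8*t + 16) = 1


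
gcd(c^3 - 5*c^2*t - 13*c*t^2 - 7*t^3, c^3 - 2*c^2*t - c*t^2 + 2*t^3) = c + t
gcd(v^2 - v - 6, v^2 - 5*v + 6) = v - 3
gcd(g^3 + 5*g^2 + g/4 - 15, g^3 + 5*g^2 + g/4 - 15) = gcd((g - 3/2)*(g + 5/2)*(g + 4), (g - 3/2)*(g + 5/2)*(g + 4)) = g^3 + 5*g^2 + g/4 - 15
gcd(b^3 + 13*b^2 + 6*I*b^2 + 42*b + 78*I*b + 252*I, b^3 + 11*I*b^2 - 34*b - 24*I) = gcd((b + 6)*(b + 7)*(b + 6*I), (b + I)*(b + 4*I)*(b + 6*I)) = b + 6*I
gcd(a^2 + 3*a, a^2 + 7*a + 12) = a + 3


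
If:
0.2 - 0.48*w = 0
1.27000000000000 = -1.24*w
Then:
No Solution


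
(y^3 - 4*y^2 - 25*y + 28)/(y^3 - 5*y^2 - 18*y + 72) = (y^2 - 8*y + 7)/(y^2 - 9*y + 18)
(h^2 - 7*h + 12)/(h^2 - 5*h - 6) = (-h^2 + 7*h - 12)/(-h^2 + 5*h + 6)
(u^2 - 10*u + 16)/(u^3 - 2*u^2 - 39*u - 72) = (u - 2)/(u^2 + 6*u + 9)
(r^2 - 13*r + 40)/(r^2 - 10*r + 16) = (r - 5)/(r - 2)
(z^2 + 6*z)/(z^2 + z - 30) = z/(z - 5)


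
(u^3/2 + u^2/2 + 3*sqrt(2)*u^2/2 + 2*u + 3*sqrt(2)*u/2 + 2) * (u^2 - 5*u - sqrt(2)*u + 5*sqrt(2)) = u^5/2 - 2*u^4 + sqrt(2)*u^4 - 4*sqrt(2)*u^3 - 7*u^3/2 - 7*sqrt(2)*u^2 + 4*u^2 + 5*u + 8*sqrt(2)*u + 10*sqrt(2)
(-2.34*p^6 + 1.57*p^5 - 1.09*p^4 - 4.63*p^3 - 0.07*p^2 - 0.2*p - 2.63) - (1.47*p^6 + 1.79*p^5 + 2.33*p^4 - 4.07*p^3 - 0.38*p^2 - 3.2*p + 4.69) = -3.81*p^6 - 0.22*p^5 - 3.42*p^4 - 0.56*p^3 + 0.31*p^2 + 3.0*p - 7.32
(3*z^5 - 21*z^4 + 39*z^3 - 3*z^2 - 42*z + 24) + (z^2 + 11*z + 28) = 3*z^5 - 21*z^4 + 39*z^3 - 2*z^2 - 31*z + 52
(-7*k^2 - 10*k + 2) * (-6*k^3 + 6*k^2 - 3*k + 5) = 42*k^5 + 18*k^4 - 51*k^3 + 7*k^2 - 56*k + 10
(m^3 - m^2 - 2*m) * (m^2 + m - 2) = m^5 - 5*m^3 + 4*m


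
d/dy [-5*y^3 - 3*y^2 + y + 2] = -15*y^2 - 6*y + 1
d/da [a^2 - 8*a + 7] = 2*a - 8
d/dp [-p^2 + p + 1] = 1 - 2*p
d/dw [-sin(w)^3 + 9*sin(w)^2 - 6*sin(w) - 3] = 3*(6*sin(w) + cos(w)^2 - 3)*cos(w)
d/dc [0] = 0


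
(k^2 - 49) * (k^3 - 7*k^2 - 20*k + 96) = k^5 - 7*k^4 - 69*k^3 + 439*k^2 + 980*k - 4704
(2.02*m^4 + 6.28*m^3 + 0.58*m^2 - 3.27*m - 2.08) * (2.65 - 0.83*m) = -1.6766*m^5 + 0.1406*m^4 + 16.1606*m^3 + 4.2511*m^2 - 6.9391*m - 5.512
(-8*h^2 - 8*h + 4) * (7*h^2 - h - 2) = -56*h^4 - 48*h^3 + 52*h^2 + 12*h - 8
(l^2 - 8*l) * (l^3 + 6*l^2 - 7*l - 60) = l^5 - 2*l^4 - 55*l^3 - 4*l^2 + 480*l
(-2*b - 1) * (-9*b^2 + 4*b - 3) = 18*b^3 + b^2 + 2*b + 3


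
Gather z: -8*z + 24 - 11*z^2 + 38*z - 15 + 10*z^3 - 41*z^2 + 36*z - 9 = 10*z^3 - 52*z^2 + 66*z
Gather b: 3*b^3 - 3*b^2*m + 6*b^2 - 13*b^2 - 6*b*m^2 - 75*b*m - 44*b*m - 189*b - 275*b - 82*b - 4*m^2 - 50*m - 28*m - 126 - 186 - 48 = 3*b^3 + b^2*(-3*m - 7) + b*(-6*m^2 - 119*m - 546) - 4*m^2 - 78*m - 360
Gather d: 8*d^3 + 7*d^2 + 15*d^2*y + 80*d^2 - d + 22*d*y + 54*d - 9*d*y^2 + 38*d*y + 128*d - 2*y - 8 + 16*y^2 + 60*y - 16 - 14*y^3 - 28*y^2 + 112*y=8*d^3 + d^2*(15*y + 87) + d*(-9*y^2 + 60*y + 181) - 14*y^3 - 12*y^2 + 170*y - 24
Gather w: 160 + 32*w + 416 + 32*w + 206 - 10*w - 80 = 54*w + 702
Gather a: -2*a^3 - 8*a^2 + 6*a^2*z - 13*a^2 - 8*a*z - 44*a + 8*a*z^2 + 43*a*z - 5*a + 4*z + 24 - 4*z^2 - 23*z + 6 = -2*a^3 + a^2*(6*z - 21) + a*(8*z^2 + 35*z - 49) - 4*z^2 - 19*z + 30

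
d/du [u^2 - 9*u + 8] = 2*u - 9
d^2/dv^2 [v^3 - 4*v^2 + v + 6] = 6*v - 8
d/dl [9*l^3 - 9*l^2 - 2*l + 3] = 27*l^2 - 18*l - 2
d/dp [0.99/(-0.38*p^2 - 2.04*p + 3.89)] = (0.7524*p + 2.0196)/(0.38*p^2 + 2.04*p - 3.89)^2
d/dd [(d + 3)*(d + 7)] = 2*d + 10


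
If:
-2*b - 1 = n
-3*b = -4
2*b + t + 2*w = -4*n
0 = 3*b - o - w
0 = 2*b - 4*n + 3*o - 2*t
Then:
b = 4/3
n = -11/3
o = 28/3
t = 68/3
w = -16/3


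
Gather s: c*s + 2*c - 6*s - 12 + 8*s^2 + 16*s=2*c + 8*s^2 + s*(c + 10) - 12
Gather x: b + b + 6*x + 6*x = 2*b + 12*x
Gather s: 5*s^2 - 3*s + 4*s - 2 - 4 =5*s^2 + s - 6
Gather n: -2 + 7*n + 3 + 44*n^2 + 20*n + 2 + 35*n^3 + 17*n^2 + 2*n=35*n^3 + 61*n^2 + 29*n + 3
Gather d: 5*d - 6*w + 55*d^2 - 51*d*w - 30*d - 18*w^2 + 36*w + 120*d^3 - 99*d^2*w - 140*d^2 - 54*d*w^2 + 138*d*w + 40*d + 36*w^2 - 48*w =120*d^3 + d^2*(-99*w - 85) + d*(-54*w^2 + 87*w + 15) + 18*w^2 - 18*w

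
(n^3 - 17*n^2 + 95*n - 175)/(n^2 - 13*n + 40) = (n^2 - 12*n + 35)/(n - 8)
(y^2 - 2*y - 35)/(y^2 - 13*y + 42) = (y + 5)/(y - 6)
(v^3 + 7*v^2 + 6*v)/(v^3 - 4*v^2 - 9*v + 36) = v*(v^2 + 7*v + 6)/(v^3 - 4*v^2 - 9*v + 36)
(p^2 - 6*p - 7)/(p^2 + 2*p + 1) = (p - 7)/(p + 1)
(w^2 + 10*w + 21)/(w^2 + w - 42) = (w + 3)/(w - 6)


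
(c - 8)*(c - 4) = c^2 - 12*c + 32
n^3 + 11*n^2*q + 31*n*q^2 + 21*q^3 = (n + q)*(n + 3*q)*(n + 7*q)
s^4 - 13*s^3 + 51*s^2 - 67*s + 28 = (s - 7)*(s - 4)*(s - 1)^2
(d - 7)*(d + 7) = d^2 - 49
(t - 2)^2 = t^2 - 4*t + 4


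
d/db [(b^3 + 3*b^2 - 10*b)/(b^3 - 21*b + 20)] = (-3*b^2 + 8*b - 8)/(b^4 - 10*b^3 + 33*b^2 - 40*b + 16)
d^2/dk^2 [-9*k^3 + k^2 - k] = 2 - 54*k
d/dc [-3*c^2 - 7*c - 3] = -6*c - 7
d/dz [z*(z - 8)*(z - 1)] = 3*z^2 - 18*z + 8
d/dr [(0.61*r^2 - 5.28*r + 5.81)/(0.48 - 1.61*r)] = (-0.9821*r^2 + 0.585599999999999*r + 6.8197)/(2.5921*r^2 - 1.5456*r + 0.2304)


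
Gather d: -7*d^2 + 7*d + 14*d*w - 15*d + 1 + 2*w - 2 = -7*d^2 + d*(14*w - 8) + 2*w - 1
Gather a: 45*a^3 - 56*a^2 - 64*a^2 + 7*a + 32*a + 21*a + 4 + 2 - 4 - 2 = 45*a^3 - 120*a^2 + 60*a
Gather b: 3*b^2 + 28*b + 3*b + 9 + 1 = 3*b^2 + 31*b + 10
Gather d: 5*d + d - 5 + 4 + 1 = 6*d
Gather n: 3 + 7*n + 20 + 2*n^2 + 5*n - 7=2*n^2 + 12*n + 16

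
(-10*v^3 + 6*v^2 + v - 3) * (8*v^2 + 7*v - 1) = -80*v^5 - 22*v^4 + 60*v^3 - 23*v^2 - 22*v + 3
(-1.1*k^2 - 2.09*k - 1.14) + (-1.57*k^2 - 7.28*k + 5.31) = -2.67*k^2 - 9.37*k + 4.17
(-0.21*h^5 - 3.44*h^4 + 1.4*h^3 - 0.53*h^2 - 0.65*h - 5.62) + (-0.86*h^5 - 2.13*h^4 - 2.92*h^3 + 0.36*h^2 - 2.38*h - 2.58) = -1.07*h^5 - 5.57*h^4 - 1.52*h^3 - 0.17*h^2 - 3.03*h - 8.2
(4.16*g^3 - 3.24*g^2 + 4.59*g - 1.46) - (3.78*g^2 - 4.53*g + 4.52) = 4.16*g^3 - 7.02*g^2 + 9.12*g - 5.98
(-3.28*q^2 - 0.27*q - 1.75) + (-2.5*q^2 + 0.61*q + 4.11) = -5.78*q^2 + 0.34*q + 2.36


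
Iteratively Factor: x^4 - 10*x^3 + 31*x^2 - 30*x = (x)*(x^3 - 10*x^2 + 31*x - 30) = x*(x - 5)*(x^2 - 5*x + 6) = x*(x - 5)*(x - 3)*(x - 2)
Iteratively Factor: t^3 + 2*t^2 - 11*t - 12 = (t - 3)*(t^2 + 5*t + 4) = (t - 3)*(t + 1)*(t + 4)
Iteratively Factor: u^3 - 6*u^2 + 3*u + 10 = (u - 5)*(u^2 - u - 2) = (u - 5)*(u + 1)*(u - 2)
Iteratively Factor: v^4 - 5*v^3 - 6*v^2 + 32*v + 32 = (v + 1)*(v^3 - 6*v^2 + 32) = (v - 4)*(v + 1)*(v^2 - 2*v - 8) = (v - 4)^2*(v + 1)*(v + 2)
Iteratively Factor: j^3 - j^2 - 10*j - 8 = (j - 4)*(j^2 + 3*j + 2) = (j - 4)*(j + 1)*(j + 2)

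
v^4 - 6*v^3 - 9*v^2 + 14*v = v*(v - 7)*(v - 1)*(v + 2)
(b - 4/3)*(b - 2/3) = b^2 - 2*b + 8/9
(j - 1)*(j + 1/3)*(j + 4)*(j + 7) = j^4 + 31*j^3/3 + 61*j^2/3 - 67*j/3 - 28/3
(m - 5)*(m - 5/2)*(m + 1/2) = m^3 - 7*m^2 + 35*m/4 + 25/4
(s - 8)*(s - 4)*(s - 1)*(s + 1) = s^4 - 12*s^3 + 31*s^2 + 12*s - 32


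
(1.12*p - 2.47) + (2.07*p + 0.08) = 3.19*p - 2.39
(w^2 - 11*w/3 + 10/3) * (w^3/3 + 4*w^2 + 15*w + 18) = w^5/3 + 25*w^4/9 + 13*w^3/9 - 71*w^2/3 - 16*w + 60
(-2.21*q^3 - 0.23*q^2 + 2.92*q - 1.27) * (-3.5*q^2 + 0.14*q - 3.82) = 7.735*q^5 + 0.4956*q^4 - 1.81*q^3 + 5.7324*q^2 - 11.3322*q + 4.8514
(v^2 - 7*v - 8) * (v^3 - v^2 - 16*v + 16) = v^5 - 8*v^4 - 17*v^3 + 136*v^2 + 16*v - 128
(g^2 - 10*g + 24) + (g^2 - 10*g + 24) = 2*g^2 - 20*g + 48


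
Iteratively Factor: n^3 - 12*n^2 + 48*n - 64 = (n - 4)*(n^2 - 8*n + 16) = (n - 4)^2*(n - 4)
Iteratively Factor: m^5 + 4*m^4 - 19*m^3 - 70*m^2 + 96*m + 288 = (m + 4)*(m^4 - 19*m^2 + 6*m + 72) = (m + 4)^2*(m^3 - 4*m^2 - 3*m + 18) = (m - 3)*(m + 4)^2*(m^2 - m - 6) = (m - 3)*(m + 2)*(m + 4)^2*(m - 3)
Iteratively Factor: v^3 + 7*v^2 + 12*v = (v + 4)*(v^2 + 3*v) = v*(v + 4)*(v + 3)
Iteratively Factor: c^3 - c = (c)*(c^2 - 1) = c*(c + 1)*(c - 1)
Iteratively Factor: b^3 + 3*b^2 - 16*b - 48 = (b - 4)*(b^2 + 7*b + 12) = (b - 4)*(b + 4)*(b + 3)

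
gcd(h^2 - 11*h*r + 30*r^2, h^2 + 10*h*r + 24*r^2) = 1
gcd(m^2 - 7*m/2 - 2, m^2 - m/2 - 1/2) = m + 1/2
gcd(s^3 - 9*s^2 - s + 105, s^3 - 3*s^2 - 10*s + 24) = s + 3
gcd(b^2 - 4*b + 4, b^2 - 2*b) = b - 2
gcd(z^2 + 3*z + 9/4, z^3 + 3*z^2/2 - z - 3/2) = z + 3/2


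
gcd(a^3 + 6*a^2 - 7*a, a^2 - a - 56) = a + 7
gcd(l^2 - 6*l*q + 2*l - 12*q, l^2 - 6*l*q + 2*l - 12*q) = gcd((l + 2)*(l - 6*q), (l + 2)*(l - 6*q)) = -l^2 + 6*l*q - 2*l + 12*q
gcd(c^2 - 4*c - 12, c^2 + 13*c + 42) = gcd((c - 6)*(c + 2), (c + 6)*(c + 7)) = 1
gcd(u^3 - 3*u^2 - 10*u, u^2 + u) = u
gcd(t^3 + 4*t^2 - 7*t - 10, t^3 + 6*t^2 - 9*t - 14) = t^2 - t - 2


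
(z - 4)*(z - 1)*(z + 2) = z^3 - 3*z^2 - 6*z + 8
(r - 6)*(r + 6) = r^2 - 36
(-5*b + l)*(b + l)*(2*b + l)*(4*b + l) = -40*b^4 - 62*b^3*l - 21*b^2*l^2 + 2*b*l^3 + l^4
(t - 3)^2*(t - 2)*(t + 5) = t^4 - 3*t^3 - 19*t^2 + 87*t - 90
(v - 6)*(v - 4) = v^2 - 10*v + 24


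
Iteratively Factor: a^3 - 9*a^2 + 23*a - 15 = (a - 1)*(a^2 - 8*a + 15) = (a - 5)*(a - 1)*(a - 3)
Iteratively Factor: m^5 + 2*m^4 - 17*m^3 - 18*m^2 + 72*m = (m - 3)*(m^4 + 5*m^3 - 2*m^2 - 24*m) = m*(m - 3)*(m^3 + 5*m^2 - 2*m - 24) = m*(m - 3)*(m - 2)*(m^2 + 7*m + 12) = m*(m - 3)*(m - 2)*(m + 4)*(m + 3)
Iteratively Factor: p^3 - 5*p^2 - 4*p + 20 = (p - 5)*(p^2 - 4) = (p - 5)*(p - 2)*(p + 2)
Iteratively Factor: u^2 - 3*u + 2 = (u - 2)*(u - 1)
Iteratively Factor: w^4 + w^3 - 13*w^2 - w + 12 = (w - 1)*(w^3 + 2*w^2 - 11*w - 12) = (w - 3)*(w - 1)*(w^2 + 5*w + 4) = (w - 3)*(w - 1)*(w + 1)*(w + 4)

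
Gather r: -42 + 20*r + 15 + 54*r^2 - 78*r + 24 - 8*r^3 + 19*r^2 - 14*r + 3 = -8*r^3 + 73*r^2 - 72*r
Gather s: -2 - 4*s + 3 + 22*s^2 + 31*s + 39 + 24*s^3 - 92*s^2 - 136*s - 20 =24*s^3 - 70*s^2 - 109*s + 20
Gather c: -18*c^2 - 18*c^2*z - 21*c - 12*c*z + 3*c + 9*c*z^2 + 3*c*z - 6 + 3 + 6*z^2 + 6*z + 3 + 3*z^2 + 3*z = c^2*(-18*z - 18) + c*(9*z^2 - 9*z - 18) + 9*z^2 + 9*z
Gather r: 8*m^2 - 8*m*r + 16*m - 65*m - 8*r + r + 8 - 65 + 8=8*m^2 - 49*m + r*(-8*m - 7) - 49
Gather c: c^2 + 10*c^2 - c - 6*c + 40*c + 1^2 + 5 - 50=11*c^2 + 33*c - 44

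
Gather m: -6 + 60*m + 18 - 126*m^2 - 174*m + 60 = -126*m^2 - 114*m + 72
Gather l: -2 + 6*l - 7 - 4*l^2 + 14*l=-4*l^2 + 20*l - 9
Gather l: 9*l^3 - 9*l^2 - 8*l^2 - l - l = 9*l^3 - 17*l^2 - 2*l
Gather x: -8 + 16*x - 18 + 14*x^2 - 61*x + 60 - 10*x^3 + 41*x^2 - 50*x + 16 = -10*x^3 + 55*x^2 - 95*x + 50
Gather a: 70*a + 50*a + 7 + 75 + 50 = 120*a + 132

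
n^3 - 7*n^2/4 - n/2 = n*(n - 2)*(n + 1/4)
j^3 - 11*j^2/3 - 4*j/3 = j*(j - 4)*(j + 1/3)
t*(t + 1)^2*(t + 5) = t^4 + 7*t^3 + 11*t^2 + 5*t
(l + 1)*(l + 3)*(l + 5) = l^3 + 9*l^2 + 23*l + 15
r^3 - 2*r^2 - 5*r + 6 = (r - 3)*(r - 1)*(r + 2)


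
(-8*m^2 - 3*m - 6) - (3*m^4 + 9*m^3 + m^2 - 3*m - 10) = -3*m^4 - 9*m^3 - 9*m^2 + 4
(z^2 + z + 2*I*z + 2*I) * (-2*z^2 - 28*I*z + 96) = -2*z^4 - 2*z^3 - 32*I*z^3 + 152*z^2 - 32*I*z^2 + 152*z + 192*I*z + 192*I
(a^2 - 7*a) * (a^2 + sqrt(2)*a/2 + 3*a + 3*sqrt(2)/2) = a^4 - 4*a^3 + sqrt(2)*a^3/2 - 21*a^2 - 2*sqrt(2)*a^2 - 21*sqrt(2)*a/2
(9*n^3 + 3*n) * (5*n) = 45*n^4 + 15*n^2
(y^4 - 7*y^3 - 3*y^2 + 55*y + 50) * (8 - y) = -y^5 + 15*y^4 - 53*y^3 - 79*y^2 + 390*y + 400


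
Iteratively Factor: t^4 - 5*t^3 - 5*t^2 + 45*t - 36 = (t - 1)*(t^3 - 4*t^2 - 9*t + 36) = (t - 1)*(t + 3)*(t^2 - 7*t + 12) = (t - 3)*(t - 1)*(t + 3)*(t - 4)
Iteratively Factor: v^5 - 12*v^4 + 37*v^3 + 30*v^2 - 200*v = (v - 5)*(v^4 - 7*v^3 + 2*v^2 + 40*v) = (v - 5)^2*(v^3 - 2*v^2 - 8*v) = (v - 5)^2*(v + 2)*(v^2 - 4*v) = v*(v - 5)^2*(v + 2)*(v - 4)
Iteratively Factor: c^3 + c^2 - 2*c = (c - 1)*(c^2 + 2*c) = c*(c - 1)*(c + 2)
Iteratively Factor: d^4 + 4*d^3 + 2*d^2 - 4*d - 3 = (d + 1)*(d^3 + 3*d^2 - d - 3) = (d - 1)*(d + 1)*(d^2 + 4*d + 3) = (d - 1)*(d + 1)*(d + 3)*(d + 1)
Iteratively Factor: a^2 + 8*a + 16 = (a + 4)*(a + 4)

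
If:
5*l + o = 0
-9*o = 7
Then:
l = 7/45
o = -7/9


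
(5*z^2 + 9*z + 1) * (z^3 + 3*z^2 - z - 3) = 5*z^5 + 24*z^4 + 23*z^3 - 21*z^2 - 28*z - 3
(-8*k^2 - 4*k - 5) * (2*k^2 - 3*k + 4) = -16*k^4 + 16*k^3 - 30*k^2 - k - 20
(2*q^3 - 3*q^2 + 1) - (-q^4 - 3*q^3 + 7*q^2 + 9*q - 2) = q^4 + 5*q^3 - 10*q^2 - 9*q + 3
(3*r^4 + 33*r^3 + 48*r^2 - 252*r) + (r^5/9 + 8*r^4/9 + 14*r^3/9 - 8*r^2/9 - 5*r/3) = r^5/9 + 35*r^4/9 + 311*r^3/9 + 424*r^2/9 - 761*r/3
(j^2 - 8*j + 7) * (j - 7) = j^3 - 15*j^2 + 63*j - 49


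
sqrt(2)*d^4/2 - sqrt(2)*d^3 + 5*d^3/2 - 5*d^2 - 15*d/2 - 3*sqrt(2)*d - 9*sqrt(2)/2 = (d - 3)*(d + sqrt(2))*(d + 3*sqrt(2)/2)*(sqrt(2)*d/2 + sqrt(2)/2)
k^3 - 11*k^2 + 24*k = k*(k - 8)*(k - 3)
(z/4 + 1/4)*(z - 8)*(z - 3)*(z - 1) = z^4/4 - 11*z^3/4 + 23*z^2/4 + 11*z/4 - 6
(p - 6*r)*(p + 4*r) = p^2 - 2*p*r - 24*r^2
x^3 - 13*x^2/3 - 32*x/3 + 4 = (x - 6)*(x - 1/3)*(x + 2)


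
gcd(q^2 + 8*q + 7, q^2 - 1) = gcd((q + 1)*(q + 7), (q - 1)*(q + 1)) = q + 1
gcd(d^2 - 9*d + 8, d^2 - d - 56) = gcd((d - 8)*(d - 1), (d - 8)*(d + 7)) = d - 8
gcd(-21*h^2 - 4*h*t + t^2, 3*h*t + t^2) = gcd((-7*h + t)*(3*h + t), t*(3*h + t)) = 3*h + t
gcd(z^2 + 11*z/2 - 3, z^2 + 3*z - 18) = z + 6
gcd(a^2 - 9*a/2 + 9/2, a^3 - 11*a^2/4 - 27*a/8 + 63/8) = a^2 - 9*a/2 + 9/2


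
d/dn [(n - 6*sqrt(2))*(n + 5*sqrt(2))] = 2*n - sqrt(2)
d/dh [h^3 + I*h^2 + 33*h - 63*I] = 3*h^2 + 2*I*h + 33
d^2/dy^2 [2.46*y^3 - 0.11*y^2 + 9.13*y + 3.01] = 14.76*y - 0.22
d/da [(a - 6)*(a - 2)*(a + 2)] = 3*a^2 - 12*a - 4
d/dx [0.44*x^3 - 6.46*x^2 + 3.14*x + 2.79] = 1.32*x^2 - 12.92*x + 3.14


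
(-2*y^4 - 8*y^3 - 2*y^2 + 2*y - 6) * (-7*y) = 14*y^5 + 56*y^4 + 14*y^3 - 14*y^2 + 42*y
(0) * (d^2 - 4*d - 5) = 0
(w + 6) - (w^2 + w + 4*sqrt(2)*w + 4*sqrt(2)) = -w^2 - 4*sqrt(2)*w - 4*sqrt(2) + 6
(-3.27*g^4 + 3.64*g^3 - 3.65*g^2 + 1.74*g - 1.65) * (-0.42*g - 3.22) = 1.3734*g^5 + 9.0006*g^4 - 10.1878*g^3 + 11.0222*g^2 - 4.9098*g + 5.313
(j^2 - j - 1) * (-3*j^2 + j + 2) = -3*j^4 + 4*j^3 + 4*j^2 - 3*j - 2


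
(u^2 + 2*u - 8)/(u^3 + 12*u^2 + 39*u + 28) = (u - 2)/(u^2 + 8*u + 7)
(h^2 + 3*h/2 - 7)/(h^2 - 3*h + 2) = (h + 7/2)/(h - 1)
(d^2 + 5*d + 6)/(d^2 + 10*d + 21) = (d + 2)/(d + 7)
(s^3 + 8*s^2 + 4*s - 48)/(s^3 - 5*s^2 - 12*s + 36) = (s^2 + 10*s + 24)/(s^2 - 3*s - 18)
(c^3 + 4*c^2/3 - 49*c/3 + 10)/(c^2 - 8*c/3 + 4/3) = (c^2 + 2*c - 15)/(c - 2)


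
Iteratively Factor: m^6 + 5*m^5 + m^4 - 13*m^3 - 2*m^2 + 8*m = (m + 2)*(m^5 + 3*m^4 - 5*m^3 - 3*m^2 + 4*m) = m*(m + 2)*(m^4 + 3*m^3 - 5*m^2 - 3*m + 4) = m*(m + 2)*(m + 4)*(m^3 - m^2 - m + 1) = m*(m - 1)*(m + 2)*(m + 4)*(m^2 - 1) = m*(m - 1)*(m + 1)*(m + 2)*(m + 4)*(m - 1)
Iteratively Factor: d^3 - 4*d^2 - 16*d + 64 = (d - 4)*(d^2 - 16) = (d - 4)^2*(d + 4)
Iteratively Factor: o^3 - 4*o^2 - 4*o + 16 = (o + 2)*(o^2 - 6*o + 8) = (o - 2)*(o + 2)*(o - 4)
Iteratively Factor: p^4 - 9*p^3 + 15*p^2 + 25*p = (p)*(p^3 - 9*p^2 + 15*p + 25) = p*(p - 5)*(p^2 - 4*p - 5) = p*(p - 5)*(p + 1)*(p - 5)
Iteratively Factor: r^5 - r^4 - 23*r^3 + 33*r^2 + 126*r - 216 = (r + 4)*(r^4 - 5*r^3 - 3*r^2 + 45*r - 54) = (r + 3)*(r + 4)*(r^3 - 8*r^2 + 21*r - 18) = (r - 2)*(r + 3)*(r + 4)*(r^2 - 6*r + 9) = (r - 3)*(r - 2)*(r + 3)*(r + 4)*(r - 3)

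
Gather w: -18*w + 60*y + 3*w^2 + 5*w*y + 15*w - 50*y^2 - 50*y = 3*w^2 + w*(5*y - 3) - 50*y^2 + 10*y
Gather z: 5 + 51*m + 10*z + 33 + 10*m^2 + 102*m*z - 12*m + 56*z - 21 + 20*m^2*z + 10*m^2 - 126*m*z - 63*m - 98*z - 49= 20*m^2 - 24*m + z*(20*m^2 - 24*m - 32) - 32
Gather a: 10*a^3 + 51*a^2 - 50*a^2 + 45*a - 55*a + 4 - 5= 10*a^3 + a^2 - 10*a - 1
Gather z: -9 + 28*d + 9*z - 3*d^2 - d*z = -3*d^2 + 28*d + z*(9 - d) - 9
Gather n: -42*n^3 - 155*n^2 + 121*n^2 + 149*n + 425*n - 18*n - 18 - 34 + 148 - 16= -42*n^3 - 34*n^2 + 556*n + 80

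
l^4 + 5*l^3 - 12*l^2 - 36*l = l*(l - 3)*(l + 2)*(l + 6)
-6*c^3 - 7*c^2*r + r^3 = (-3*c + r)*(c + r)*(2*c + r)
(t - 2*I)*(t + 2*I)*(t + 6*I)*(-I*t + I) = -I*t^4 + 6*t^3 + I*t^3 - 6*t^2 - 4*I*t^2 + 24*t + 4*I*t - 24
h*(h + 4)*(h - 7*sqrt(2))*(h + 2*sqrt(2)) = h^4 - 5*sqrt(2)*h^3 + 4*h^3 - 20*sqrt(2)*h^2 - 28*h^2 - 112*h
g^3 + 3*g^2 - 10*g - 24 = (g - 3)*(g + 2)*(g + 4)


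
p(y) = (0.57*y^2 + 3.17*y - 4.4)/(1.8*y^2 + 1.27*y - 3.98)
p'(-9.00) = -0.03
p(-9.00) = 0.10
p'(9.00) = -0.01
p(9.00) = 0.46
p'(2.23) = -0.11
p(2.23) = 0.71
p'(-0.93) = -1.68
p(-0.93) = 1.90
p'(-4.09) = -0.31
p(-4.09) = -0.37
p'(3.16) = -0.06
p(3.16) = 0.63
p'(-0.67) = -1.04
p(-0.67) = 1.56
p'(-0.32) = -0.63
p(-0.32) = 1.27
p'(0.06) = -0.42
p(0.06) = 1.08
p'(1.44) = -0.43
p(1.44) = 0.85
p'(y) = (-3.6*y - 1.27)*(0.57*y^2 + 3.17*y - 4.4)/(1.8*y^2 + 1.27*y - 3.98)^2 + (1.14*y + 3.17)/(1.8*y^2 + 1.27*y - 3.98)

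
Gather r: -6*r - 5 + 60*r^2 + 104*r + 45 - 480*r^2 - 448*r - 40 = -420*r^2 - 350*r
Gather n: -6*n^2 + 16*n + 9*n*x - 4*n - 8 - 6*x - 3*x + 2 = -6*n^2 + n*(9*x + 12) - 9*x - 6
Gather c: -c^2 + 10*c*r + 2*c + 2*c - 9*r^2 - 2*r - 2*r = -c^2 + c*(10*r + 4) - 9*r^2 - 4*r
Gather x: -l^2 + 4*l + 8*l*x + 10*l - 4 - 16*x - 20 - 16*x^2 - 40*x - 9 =-l^2 + 14*l - 16*x^2 + x*(8*l - 56) - 33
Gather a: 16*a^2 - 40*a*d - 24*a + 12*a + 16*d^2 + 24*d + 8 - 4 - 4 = 16*a^2 + a*(-40*d - 12) + 16*d^2 + 24*d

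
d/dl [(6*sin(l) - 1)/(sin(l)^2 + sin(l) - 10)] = (-6*sin(l)^2 + 2*sin(l) - 59)*cos(l)/(sin(l)^2 + sin(l) - 10)^2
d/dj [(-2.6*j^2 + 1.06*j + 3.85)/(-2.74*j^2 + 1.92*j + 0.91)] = (-2.0876*j^2 + 16.366*j - 6.4274)/(7.5076*j^4 - 10.5216*j^3 - 1.3004*j^2 + 3.4944*j + 0.8281)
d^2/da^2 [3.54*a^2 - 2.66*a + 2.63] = 7.08000000000000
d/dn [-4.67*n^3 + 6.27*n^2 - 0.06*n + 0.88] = -14.01*n^2 + 12.54*n - 0.06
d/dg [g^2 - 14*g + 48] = 2*g - 14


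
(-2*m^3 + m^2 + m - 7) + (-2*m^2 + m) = -2*m^3 - m^2 + 2*m - 7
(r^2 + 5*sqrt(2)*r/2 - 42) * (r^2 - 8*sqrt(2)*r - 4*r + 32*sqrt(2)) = r^4 - 11*sqrt(2)*r^3/2 - 4*r^3 - 82*r^2 + 22*sqrt(2)*r^2 + 328*r + 336*sqrt(2)*r - 1344*sqrt(2)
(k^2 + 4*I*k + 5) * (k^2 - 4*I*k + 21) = k^4 + 42*k^2 + 64*I*k + 105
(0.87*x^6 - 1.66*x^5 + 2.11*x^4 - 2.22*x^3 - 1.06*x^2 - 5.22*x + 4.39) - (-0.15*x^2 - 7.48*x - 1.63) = 0.87*x^6 - 1.66*x^5 + 2.11*x^4 - 2.22*x^3 - 0.91*x^2 + 2.26*x + 6.02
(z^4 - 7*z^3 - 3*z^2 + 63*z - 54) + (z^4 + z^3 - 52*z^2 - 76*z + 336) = 2*z^4 - 6*z^3 - 55*z^2 - 13*z + 282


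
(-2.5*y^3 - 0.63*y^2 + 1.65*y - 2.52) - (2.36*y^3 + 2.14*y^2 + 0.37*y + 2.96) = -4.86*y^3 - 2.77*y^2 + 1.28*y - 5.48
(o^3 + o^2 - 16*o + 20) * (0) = 0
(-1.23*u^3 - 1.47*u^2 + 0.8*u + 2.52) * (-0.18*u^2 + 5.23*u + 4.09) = 0.2214*u^5 - 6.1683*u^4 - 12.8628*u^3 - 2.2819*u^2 + 16.4516*u + 10.3068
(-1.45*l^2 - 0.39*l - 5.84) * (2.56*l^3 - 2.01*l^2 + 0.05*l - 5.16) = -3.712*l^5 + 1.9161*l^4 - 14.239*l^3 + 19.2009*l^2 + 1.7204*l + 30.1344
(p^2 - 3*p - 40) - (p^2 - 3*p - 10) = -30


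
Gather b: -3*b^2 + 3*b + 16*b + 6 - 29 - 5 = -3*b^2 + 19*b - 28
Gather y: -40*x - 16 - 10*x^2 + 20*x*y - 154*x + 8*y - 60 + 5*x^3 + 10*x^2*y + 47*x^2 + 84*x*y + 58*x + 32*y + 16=5*x^3 + 37*x^2 - 136*x + y*(10*x^2 + 104*x + 40) - 60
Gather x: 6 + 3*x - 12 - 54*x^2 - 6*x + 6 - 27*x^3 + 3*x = -27*x^3 - 54*x^2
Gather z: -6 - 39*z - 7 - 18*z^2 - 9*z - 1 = -18*z^2 - 48*z - 14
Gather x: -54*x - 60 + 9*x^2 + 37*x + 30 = 9*x^2 - 17*x - 30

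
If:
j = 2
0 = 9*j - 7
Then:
No Solution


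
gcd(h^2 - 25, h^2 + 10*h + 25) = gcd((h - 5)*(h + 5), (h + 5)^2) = h + 5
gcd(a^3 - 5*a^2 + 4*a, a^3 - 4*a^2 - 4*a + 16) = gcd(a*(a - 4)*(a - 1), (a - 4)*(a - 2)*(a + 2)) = a - 4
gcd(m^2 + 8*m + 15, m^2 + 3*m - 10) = m + 5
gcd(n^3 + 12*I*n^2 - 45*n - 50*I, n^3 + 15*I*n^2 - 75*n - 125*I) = n^2 + 10*I*n - 25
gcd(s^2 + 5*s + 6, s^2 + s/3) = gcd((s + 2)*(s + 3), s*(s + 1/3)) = 1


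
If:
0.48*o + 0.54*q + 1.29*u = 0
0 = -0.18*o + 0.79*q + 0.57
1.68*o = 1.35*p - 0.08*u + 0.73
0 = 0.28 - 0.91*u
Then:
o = -0.01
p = -0.54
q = -0.72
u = 0.31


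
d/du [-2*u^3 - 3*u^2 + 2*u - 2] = -6*u^2 - 6*u + 2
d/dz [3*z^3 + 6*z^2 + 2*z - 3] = 9*z^2 + 12*z + 2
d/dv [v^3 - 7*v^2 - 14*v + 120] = 3*v^2 - 14*v - 14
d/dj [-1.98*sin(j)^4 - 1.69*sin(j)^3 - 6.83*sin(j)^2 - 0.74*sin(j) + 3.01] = (-19.6*sin(j) + 1.98*sin(3*j) + 2.535*cos(2*j) - 3.275)*cos(j)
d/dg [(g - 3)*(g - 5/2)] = 2*g - 11/2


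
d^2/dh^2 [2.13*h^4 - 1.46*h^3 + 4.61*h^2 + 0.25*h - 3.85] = 25.56*h^2 - 8.76*h + 9.22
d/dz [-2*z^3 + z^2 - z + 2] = -6*z^2 + 2*z - 1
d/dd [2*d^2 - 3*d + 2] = 4*d - 3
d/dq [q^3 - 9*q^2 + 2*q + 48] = 3*q^2 - 18*q + 2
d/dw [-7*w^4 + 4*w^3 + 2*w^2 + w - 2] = -28*w^3 + 12*w^2 + 4*w + 1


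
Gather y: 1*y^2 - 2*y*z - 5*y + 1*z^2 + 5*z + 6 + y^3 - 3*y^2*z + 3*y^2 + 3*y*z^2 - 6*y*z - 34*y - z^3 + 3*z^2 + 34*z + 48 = y^3 + y^2*(4 - 3*z) + y*(3*z^2 - 8*z - 39) - z^3 + 4*z^2 + 39*z + 54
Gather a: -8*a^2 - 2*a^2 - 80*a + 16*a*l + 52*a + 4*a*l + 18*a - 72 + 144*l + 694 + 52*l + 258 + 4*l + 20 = -10*a^2 + a*(20*l - 10) + 200*l + 900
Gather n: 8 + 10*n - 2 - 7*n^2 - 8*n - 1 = -7*n^2 + 2*n + 5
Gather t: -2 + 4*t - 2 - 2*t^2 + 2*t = -2*t^2 + 6*t - 4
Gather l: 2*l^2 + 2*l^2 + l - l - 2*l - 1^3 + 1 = 4*l^2 - 2*l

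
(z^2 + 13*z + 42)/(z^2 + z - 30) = (z + 7)/(z - 5)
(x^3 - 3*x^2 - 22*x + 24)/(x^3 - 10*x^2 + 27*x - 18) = (x + 4)/(x - 3)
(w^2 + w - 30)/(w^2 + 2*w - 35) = (w + 6)/(w + 7)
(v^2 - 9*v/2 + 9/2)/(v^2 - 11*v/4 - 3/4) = 2*(2*v - 3)/(4*v + 1)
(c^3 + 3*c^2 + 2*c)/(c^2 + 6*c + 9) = c*(c^2 + 3*c + 2)/(c^2 + 6*c + 9)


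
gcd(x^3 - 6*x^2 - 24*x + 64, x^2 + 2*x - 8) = x^2 + 2*x - 8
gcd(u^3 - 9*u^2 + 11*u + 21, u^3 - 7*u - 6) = u^2 - 2*u - 3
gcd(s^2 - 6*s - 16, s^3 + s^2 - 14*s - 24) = s + 2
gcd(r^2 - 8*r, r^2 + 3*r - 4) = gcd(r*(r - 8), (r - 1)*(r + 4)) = 1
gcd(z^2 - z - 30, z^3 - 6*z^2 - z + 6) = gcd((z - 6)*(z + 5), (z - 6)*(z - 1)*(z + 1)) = z - 6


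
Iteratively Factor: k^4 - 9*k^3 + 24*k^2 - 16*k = (k - 4)*(k^3 - 5*k^2 + 4*k) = k*(k - 4)*(k^2 - 5*k + 4) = k*(k - 4)*(k - 1)*(k - 4)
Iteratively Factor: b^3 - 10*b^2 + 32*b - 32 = (b - 4)*(b^2 - 6*b + 8) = (b - 4)*(b - 2)*(b - 4)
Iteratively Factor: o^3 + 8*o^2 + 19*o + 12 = (o + 3)*(o^2 + 5*o + 4) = (o + 1)*(o + 3)*(o + 4)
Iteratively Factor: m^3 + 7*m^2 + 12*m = (m)*(m^2 + 7*m + 12) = m*(m + 4)*(m + 3)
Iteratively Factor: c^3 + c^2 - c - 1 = (c + 1)*(c^2 - 1) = (c + 1)^2*(c - 1)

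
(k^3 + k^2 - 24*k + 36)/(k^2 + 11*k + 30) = (k^2 - 5*k + 6)/(k + 5)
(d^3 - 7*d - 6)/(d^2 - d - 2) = (d^2 - d - 6)/(d - 2)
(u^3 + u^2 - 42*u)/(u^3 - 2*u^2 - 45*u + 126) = u/(u - 3)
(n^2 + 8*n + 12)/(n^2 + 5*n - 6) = (n + 2)/(n - 1)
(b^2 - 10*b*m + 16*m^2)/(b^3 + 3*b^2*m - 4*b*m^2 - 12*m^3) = (b - 8*m)/(b^2 + 5*b*m + 6*m^2)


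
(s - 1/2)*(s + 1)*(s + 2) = s^3 + 5*s^2/2 + s/2 - 1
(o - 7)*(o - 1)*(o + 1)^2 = o^4 - 6*o^3 - 8*o^2 + 6*o + 7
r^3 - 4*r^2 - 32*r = r*(r - 8)*(r + 4)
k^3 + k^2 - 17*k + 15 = (k - 3)*(k - 1)*(k + 5)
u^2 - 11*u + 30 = (u - 6)*(u - 5)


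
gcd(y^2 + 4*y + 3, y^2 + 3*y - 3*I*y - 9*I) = y + 3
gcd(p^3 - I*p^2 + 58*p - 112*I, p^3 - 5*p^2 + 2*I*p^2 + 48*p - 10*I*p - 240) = p + 8*I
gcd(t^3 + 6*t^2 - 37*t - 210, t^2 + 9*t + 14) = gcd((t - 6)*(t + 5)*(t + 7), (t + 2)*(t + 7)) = t + 7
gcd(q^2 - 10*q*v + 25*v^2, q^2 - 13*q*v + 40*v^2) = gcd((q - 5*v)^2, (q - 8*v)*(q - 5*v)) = q - 5*v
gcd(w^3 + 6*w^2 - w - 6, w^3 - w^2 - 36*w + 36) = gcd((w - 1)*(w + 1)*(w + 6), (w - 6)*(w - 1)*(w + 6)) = w^2 + 5*w - 6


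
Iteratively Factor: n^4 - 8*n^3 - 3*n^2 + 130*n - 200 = (n - 5)*(n^3 - 3*n^2 - 18*n + 40) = (n - 5)*(n + 4)*(n^2 - 7*n + 10) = (n - 5)*(n - 2)*(n + 4)*(n - 5)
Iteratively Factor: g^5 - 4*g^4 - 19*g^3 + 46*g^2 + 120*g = (g + 3)*(g^4 - 7*g^3 + 2*g^2 + 40*g) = (g - 5)*(g + 3)*(g^3 - 2*g^2 - 8*g) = g*(g - 5)*(g + 3)*(g^2 - 2*g - 8) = g*(g - 5)*(g - 4)*(g + 3)*(g + 2)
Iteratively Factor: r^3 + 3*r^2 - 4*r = (r + 4)*(r^2 - r) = r*(r + 4)*(r - 1)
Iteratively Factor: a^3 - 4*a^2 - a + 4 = (a - 1)*(a^2 - 3*a - 4) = (a - 1)*(a + 1)*(a - 4)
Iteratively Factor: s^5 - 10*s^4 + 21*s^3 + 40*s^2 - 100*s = (s)*(s^4 - 10*s^3 + 21*s^2 + 40*s - 100) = s*(s - 2)*(s^3 - 8*s^2 + 5*s + 50) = s*(s - 5)*(s - 2)*(s^2 - 3*s - 10) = s*(s - 5)*(s - 2)*(s + 2)*(s - 5)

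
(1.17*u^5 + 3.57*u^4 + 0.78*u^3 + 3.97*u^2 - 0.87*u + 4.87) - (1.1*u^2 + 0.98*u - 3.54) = 1.17*u^5 + 3.57*u^4 + 0.78*u^3 + 2.87*u^2 - 1.85*u + 8.41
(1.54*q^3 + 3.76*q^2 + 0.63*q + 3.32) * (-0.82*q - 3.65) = -1.2628*q^4 - 8.7042*q^3 - 14.2406*q^2 - 5.0219*q - 12.118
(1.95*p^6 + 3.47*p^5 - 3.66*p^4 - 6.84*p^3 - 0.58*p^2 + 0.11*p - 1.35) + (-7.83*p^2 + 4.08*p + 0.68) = 1.95*p^6 + 3.47*p^5 - 3.66*p^4 - 6.84*p^3 - 8.41*p^2 + 4.19*p - 0.67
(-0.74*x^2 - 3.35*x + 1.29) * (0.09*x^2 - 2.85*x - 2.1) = -0.0666*x^4 + 1.8075*x^3 + 11.2176*x^2 + 3.3585*x - 2.709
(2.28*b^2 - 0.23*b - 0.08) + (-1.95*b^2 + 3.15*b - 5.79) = 0.33*b^2 + 2.92*b - 5.87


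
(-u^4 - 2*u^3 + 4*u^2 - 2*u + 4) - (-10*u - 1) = -u^4 - 2*u^3 + 4*u^2 + 8*u + 5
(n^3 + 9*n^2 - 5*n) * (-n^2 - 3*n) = -n^5 - 12*n^4 - 22*n^3 + 15*n^2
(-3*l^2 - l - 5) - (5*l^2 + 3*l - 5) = -8*l^2 - 4*l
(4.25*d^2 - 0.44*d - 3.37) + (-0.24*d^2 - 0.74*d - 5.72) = 4.01*d^2 - 1.18*d - 9.09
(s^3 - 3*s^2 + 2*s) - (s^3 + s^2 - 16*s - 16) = -4*s^2 + 18*s + 16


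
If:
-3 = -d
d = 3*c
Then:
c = 1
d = 3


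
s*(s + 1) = s^2 + s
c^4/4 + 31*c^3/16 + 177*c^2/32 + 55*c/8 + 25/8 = (c/2 + 1)^2*(c + 5/4)*(c + 5/2)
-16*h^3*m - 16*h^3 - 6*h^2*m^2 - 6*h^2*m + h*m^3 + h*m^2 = (-8*h + m)*(2*h + m)*(h*m + h)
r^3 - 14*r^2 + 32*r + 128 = (r - 8)^2*(r + 2)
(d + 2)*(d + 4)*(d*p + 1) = d^3*p + 6*d^2*p + d^2 + 8*d*p + 6*d + 8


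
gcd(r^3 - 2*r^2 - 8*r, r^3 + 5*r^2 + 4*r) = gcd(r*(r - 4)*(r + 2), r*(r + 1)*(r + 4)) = r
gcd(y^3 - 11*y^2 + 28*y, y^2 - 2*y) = y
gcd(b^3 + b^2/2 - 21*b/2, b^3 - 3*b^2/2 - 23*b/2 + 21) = b^2 + b/2 - 21/2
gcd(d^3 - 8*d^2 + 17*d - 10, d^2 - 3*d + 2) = d^2 - 3*d + 2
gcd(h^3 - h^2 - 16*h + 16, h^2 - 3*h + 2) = h - 1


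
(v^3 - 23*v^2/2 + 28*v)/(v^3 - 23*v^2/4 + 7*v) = 2*(2*v^2 - 23*v + 56)/(4*v^2 - 23*v + 28)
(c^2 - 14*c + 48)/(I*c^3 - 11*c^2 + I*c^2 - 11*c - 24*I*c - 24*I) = I*(-c^2 + 14*c - 48)/(c^3 + c^2*(1 + 11*I) + c*(-24 + 11*I) - 24)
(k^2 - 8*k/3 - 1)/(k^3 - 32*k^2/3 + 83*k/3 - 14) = (3*k + 1)/(3*k^2 - 23*k + 14)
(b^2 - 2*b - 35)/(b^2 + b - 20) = (b - 7)/(b - 4)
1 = 1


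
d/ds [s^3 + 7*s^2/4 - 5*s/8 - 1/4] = 3*s^2 + 7*s/2 - 5/8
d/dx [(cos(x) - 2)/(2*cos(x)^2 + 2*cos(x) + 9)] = (-8*cos(x) + cos(2*x) - 12)*sin(x)/(2*cos(x) + cos(2*x) + 10)^2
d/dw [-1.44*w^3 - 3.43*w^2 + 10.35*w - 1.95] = -4.32*w^2 - 6.86*w + 10.35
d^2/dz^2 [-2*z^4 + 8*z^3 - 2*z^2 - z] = -24*z^2 + 48*z - 4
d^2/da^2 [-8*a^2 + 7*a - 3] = -16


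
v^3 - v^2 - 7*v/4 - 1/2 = (v - 2)*(v + 1/2)^2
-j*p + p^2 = p*(-j + p)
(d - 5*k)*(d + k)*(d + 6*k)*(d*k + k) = d^4*k + 2*d^3*k^2 + d^3*k - 29*d^2*k^3 + 2*d^2*k^2 - 30*d*k^4 - 29*d*k^3 - 30*k^4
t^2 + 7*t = t*(t + 7)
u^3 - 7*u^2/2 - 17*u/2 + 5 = (u - 5)*(u - 1/2)*(u + 2)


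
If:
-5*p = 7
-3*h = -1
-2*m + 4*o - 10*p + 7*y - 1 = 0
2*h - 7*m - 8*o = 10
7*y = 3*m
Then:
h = 1/3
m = 10/3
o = -49/12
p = -7/5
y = 10/7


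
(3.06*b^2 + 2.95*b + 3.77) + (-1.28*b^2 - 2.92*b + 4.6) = 1.78*b^2 + 0.0300000000000002*b + 8.37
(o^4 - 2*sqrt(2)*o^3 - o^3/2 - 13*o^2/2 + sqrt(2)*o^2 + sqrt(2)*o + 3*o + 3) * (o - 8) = o^5 - 17*o^4/2 - 2*sqrt(2)*o^4 - 5*o^3/2 + 17*sqrt(2)*o^3 - 7*sqrt(2)*o^2 + 55*o^2 - 21*o - 8*sqrt(2)*o - 24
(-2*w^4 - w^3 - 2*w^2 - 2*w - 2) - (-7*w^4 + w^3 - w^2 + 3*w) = 5*w^4 - 2*w^3 - w^2 - 5*w - 2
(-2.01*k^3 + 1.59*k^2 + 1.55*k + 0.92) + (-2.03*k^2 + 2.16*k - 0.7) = -2.01*k^3 - 0.44*k^2 + 3.71*k + 0.22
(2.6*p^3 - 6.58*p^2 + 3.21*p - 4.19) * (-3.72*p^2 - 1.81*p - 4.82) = -9.672*p^5 + 19.7716*p^4 - 12.5634*p^3 + 41.4923*p^2 - 7.8883*p + 20.1958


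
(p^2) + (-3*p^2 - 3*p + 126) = -2*p^2 - 3*p + 126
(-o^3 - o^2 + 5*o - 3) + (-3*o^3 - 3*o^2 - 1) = -4*o^3 - 4*o^2 + 5*o - 4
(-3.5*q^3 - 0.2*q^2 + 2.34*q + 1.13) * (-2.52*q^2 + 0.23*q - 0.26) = 8.82*q^5 - 0.301*q^4 - 5.0328*q^3 - 2.2574*q^2 - 0.3485*q - 0.2938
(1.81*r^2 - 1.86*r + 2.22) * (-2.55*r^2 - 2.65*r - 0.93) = -4.6155*r^4 - 0.0534999999999997*r^3 - 2.4153*r^2 - 4.1532*r - 2.0646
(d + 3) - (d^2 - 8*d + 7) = -d^2 + 9*d - 4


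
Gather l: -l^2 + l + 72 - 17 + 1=-l^2 + l + 56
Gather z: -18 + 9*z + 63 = 9*z + 45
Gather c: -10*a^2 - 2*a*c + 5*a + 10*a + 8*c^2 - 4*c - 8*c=-10*a^2 + 15*a + 8*c^2 + c*(-2*a - 12)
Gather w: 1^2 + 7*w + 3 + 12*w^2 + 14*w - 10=12*w^2 + 21*w - 6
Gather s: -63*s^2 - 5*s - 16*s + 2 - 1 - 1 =-63*s^2 - 21*s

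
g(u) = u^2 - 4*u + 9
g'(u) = 2*u - 4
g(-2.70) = 27.09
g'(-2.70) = -9.40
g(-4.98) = 53.72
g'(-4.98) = -13.96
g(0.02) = 8.92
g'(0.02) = -3.96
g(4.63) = 11.92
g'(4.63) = 5.26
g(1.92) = 5.01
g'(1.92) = -0.16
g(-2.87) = 28.72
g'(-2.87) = -9.74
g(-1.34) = 16.16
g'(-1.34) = -6.68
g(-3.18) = 31.83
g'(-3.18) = -10.36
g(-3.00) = 30.00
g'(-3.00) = -10.00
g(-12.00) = 201.00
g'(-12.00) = -28.00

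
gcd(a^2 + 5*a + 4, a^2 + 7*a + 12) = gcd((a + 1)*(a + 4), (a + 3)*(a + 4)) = a + 4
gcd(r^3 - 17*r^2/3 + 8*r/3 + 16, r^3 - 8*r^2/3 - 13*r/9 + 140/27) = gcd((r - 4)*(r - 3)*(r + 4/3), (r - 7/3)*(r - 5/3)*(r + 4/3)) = r + 4/3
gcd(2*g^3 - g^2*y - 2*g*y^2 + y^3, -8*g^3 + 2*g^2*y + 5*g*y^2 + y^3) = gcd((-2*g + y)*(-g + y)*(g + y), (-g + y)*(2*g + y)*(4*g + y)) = -g + y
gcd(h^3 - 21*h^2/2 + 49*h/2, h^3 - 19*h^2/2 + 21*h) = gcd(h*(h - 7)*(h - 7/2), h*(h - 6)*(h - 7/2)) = h^2 - 7*h/2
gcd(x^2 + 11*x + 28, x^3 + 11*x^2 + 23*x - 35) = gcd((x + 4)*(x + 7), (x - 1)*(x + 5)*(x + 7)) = x + 7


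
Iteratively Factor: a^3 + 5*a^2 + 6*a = (a)*(a^2 + 5*a + 6) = a*(a + 3)*(a + 2)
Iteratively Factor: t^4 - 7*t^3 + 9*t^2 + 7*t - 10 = (t - 5)*(t^3 - 2*t^2 - t + 2) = (t - 5)*(t + 1)*(t^2 - 3*t + 2) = (t - 5)*(t - 2)*(t + 1)*(t - 1)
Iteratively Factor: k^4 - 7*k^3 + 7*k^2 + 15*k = (k - 5)*(k^3 - 2*k^2 - 3*k) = (k - 5)*(k + 1)*(k^2 - 3*k) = (k - 5)*(k - 3)*(k + 1)*(k)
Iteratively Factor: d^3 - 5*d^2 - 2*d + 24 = (d - 3)*(d^2 - 2*d - 8) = (d - 4)*(d - 3)*(d + 2)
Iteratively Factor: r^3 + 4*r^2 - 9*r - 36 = (r + 3)*(r^2 + r - 12) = (r + 3)*(r + 4)*(r - 3)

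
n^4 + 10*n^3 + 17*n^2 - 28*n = n*(n - 1)*(n + 4)*(n + 7)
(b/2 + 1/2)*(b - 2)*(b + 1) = b^3/2 - 3*b/2 - 1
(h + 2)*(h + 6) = h^2 + 8*h + 12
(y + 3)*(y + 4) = y^2 + 7*y + 12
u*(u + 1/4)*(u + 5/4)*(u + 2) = u^4 + 7*u^3/2 + 53*u^2/16 + 5*u/8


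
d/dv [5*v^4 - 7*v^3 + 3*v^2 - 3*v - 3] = 20*v^3 - 21*v^2 + 6*v - 3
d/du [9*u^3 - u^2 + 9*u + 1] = 27*u^2 - 2*u + 9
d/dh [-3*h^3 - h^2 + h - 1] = -9*h^2 - 2*h + 1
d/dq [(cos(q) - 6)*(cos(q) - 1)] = (7 - 2*cos(q))*sin(q)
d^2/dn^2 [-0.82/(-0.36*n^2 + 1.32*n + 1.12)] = (0.212544*n^2 - 0.779328*n - 0.82*(0.72*n - 1.32)*(1.44*n - 2.64) - 0.661248)/(-0.36*n^2 + 1.32*n + 1.12)^3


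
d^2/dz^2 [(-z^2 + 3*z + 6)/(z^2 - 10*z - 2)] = 2*(-7*z^3 + 12*z^2 - 162*z + 548)/(z^6 - 30*z^5 + 294*z^4 - 880*z^3 - 588*z^2 - 120*z - 8)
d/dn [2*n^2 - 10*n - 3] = 4*n - 10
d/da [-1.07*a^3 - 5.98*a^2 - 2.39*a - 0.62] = -3.21*a^2 - 11.96*a - 2.39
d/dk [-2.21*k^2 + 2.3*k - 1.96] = 2.3 - 4.42*k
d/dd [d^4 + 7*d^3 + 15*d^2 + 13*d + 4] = 4*d^3 + 21*d^2 + 30*d + 13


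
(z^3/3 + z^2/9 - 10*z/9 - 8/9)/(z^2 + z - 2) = (3*z^3 + z^2 - 10*z - 8)/(9*(z^2 + z - 2))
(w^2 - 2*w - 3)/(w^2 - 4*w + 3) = (w + 1)/(w - 1)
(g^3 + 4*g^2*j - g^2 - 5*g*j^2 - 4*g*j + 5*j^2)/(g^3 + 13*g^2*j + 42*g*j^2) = (g^3 + 4*g^2*j - g^2 - 5*g*j^2 - 4*g*j + 5*j^2)/(g*(g^2 + 13*g*j + 42*j^2))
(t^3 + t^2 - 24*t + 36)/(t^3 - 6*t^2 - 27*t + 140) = (t^3 + t^2 - 24*t + 36)/(t^3 - 6*t^2 - 27*t + 140)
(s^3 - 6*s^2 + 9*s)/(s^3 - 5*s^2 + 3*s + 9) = s/(s + 1)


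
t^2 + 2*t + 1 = (t + 1)^2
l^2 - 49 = (l - 7)*(l + 7)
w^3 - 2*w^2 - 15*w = w*(w - 5)*(w + 3)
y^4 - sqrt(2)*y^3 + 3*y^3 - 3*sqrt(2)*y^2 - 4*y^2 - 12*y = y*(y + 3)*(y - 2*sqrt(2))*(y + sqrt(2))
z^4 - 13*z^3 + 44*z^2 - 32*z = z*(z - 8)*(z - 4)*(z - 1)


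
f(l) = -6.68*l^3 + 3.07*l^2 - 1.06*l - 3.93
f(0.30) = -4.15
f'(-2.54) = -145.95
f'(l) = -20.04*l^2 + 6.14*l - 1.06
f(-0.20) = -3.54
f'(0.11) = -0.63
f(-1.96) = 60.24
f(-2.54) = 128.03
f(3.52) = -260.97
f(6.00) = -1342.65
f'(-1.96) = -90.08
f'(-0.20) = -3.09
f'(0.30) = -1.02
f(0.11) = -4.02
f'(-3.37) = -249.34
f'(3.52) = -227.75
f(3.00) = -159.84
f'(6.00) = -685.66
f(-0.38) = -2.72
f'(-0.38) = -6.29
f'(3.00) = -163.00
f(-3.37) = 290.17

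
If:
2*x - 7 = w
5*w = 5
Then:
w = 1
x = 4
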